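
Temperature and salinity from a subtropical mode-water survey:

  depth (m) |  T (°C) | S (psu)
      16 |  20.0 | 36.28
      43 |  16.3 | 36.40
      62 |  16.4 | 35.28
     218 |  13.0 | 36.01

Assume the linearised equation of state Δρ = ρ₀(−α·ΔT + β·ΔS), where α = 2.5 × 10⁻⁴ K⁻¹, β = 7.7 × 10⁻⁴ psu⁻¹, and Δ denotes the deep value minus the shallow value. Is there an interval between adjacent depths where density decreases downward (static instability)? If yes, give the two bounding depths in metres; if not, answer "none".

Evaluate Δρ/ρ₀ = −αΔT + βΔS across each adjacent pair:
  16–43 m: −αΔT+βΔS = −(2.5 × 10⁻⁴)(-3.7)+(7.7 × 10⁻⁴)(+0.12) = 1.0 × 10⁻³ → stable
  43–62 m: −αΔT+βΔS = −(2.5 × 10⁻⁴)(+0.1)+(7.7 × 10⁻⁴)(-1.12) = -8.9 × 10⁻⁴ → UNSTABLE
  62–218 m: −αΔT+βΔS = −(2.5 × 10⁻⁴)(-3.4)+(7.7 × 10⁻⁴)(+0.73) = 1.4 × 10⁻³ → stable
The 43–62 m interval has Δρ < 0: lighter water underlies denser water.

43–62 m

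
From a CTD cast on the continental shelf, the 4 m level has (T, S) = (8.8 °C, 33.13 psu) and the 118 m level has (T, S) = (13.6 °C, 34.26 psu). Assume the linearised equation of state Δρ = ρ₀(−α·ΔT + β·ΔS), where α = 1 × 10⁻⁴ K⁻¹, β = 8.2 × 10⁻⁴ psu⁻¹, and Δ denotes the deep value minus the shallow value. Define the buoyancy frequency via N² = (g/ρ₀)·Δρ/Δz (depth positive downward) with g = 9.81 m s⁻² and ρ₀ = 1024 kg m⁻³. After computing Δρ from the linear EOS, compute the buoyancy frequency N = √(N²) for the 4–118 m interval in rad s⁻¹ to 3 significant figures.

ΔT = +4.8 K, ΔS = +1.13 psu (deep − shallow).
Δρ/ρ₀ = −αΔT + βΔS = -4.80 × 10⁻⁴ + 9.266 × 10⁻⁴ = 4.466 × 10⁻⁴, so Δρ ≈ 0.4573 kg m⁻³.
N² = (g/ρ₀)·Δρ/Δz = g·(Δρ/ρ₀)/Δz = 9.81 × 4.466 × 10⁻⁴ / 114 = 3.8431 × 10⁻⁵ s⁻².
N = √(3.8431 × 10⁻⁵) = 6.1993 × 10⁻³ rad s⁻¹ ≈ 6.20 × 10⁻³ rad s⁻¹.

6.20 × 10⁻³ rad s⁻¹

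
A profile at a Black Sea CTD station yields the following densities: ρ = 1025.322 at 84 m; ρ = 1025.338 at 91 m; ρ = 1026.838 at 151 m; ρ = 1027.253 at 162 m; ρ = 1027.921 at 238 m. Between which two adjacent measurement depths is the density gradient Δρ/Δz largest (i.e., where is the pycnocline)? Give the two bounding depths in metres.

151–162 m

Compute the density gradient over each adjacent pair:
  84–91 m: Δρ/Δz = 0.016/7 = 2.3 × 10⁻³ kg m⁻⁴
  91–151 m: Δρ/Δz = 1.500/60 = 0.025 kg m⁻⁴
  151–162 m: Δρ/Δz = 0.415/11 = 0.038 kg m⁻⁴
  162–238 m: Δρ/Δz = 0.668/76 = 8.8 × 10⁻³ kg m⁻⁴
The largest gradient is in the 151–162 m interval — the pycnocline.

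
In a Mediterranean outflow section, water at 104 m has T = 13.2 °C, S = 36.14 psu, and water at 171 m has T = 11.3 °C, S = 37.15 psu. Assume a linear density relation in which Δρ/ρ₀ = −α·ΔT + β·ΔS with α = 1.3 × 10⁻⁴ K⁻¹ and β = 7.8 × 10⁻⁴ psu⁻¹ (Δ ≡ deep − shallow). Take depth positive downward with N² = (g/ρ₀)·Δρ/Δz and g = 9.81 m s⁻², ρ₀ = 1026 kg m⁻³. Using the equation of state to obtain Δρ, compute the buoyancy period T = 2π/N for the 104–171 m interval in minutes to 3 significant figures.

8.51 min

ΔT = -1.9 K, ΔS = +1.01 psu (deep − shallow).
Δρ/ρ₀ = −αΔT + βΔS = 2.47 × 10⁻⁴ + 7.878 × 10⁻⁴ = 1.0348 × 10⁻³, so Δρ ≈ 1.062 kg m⁻³.
N² = (g/ρ₀)·Δρ/Δz = g·(Δρ/ρ₀)/Δz = 9.81 × 1.0348 × 10⁻³ / 67 = 1.5151 × 10⁻⁴ s⁻².
N = √(1.5151 × 10⁻⁴) = 0.012309 rad s⁻¹ → T = 2π/N = 510.45 s = 8.5075 min ≈ 8.51 min.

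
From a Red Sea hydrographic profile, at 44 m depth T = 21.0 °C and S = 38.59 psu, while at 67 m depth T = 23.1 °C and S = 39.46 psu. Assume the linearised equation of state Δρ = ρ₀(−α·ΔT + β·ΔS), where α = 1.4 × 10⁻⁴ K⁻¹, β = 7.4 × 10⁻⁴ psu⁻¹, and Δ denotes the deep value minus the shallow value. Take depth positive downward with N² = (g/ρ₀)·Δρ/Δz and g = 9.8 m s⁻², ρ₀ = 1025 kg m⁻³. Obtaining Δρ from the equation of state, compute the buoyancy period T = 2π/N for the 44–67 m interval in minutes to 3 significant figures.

8.58 min

ΔT = +2.1 K, ΔS = +0.87 psu (deep − shallow).
Δρ/ρ₀ = −αΔT + βΔS = -2.94 × 10⁻⁴ + 6.438 × 10⁻⁴ = 3.498 × 10⁻⁴, so Δρ ≈ 0.3585 kg m⁻³.
N² = (g/ρ₀)·Δρ/Δz = g·(Δρ/ρ₀)/Δz = 9.8 × 3.498 × 10⁻⁴ / 23 = 1.4905 × 10⁻⁴ s⁻².
N = √(1.4905 × 10⁻⁴) = 0.012209 rad s⁻¹ → T = 2π/N = 514.64 s = 8.5773 min ≈ 8.58 min.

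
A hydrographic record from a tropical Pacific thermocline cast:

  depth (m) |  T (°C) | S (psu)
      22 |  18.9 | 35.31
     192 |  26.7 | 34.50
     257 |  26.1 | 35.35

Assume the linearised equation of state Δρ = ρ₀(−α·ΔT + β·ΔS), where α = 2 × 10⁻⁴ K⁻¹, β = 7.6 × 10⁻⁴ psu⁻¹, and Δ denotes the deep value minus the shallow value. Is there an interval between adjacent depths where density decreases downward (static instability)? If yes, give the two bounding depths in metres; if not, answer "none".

22–192 m

Evaluate Δρ/ρ₀ = −αΔT + βΔS across each adjacent pair:
  22–192 m: −αΔT+βΔS = −(2 × 10⁻⁴)(+7.8)+(7.6 × 10⁻⁴)(-0.81) = -2.2 × 10⁻³ → UNSTABLE
  192–257 m: −αΔT+βΔS = −(2 × 10⁻⁴)(-0.6)+(7.6 × 10⁻⁴)(+0.85) = 7.7 × 10⁻⁴ → stable
The 22–192 m interval has Δρ < 0: lighter water underlies denser water.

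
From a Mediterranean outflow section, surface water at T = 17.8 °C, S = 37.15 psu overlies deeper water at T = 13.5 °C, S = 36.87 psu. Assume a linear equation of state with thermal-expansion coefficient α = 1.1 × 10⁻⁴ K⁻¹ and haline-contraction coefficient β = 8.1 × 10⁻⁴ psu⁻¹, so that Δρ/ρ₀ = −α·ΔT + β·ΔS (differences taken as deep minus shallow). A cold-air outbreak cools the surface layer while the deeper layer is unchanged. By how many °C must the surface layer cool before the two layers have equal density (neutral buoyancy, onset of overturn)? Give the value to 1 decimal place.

2.2 °C

Neutral buoyancy requires Δρ = 0, i.e. −α(T_deep − T_surf′) + β(S_deep − S_surf) = 0.
T_surf′ = T_deep − (β/α)·ΔS = 13.5 − (8.1 × 10⁻⁴/1.1 × 10⁻⁴)·(-0.28) = 15.562 °C.
Cooling required: 17.8 − (15.562) = 2.238 °C.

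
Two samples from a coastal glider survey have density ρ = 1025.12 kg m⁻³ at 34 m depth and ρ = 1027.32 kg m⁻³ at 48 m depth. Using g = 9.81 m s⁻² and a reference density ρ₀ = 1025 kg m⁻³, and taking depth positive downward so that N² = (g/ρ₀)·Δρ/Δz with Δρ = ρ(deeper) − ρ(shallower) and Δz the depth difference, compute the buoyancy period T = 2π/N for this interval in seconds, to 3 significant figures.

Δρ = 1027.32 − 1025.12 = 2.20 kg m⁻³ over Δz = 48 − 34 = 14 m.
N² = (9.81/1025) × (2.20/14) = 1.5040 × 10⁻³ s⁻².
N = √(1.5040 × 10⁻³) = 0.038781 rad s⁻¹, so T = 2π/N = 162.02 s ≈ 162 s.
Since Δρ > 0 the layer is stably stratified.

162 s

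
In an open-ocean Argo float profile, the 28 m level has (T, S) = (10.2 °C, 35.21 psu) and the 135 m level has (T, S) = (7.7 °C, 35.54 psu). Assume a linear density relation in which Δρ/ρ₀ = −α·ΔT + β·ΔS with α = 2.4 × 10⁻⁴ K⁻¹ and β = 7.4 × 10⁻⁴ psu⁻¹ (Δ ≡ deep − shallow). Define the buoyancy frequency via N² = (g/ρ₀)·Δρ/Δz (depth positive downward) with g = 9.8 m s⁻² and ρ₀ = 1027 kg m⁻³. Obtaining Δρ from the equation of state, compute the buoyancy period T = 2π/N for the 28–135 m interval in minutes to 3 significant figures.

11.9 min

ΔT = -2.5 K, ΔS = +0.33 psu (deep − shallow).
Δρ/ρ₀ = −αΔT + βΔS = 6.00 × 10⁻⁴ + 2.442 × 10⁻⁴ = 8.442 × 10⁻⁴, so Δρ ≈ 0.8670 kg m⁻³.
N² = (g/ρ₀)·Δρ/Δz = g·(Δρ/ρ₀)/Δz = 9.8 × 8.442 × 10⁻⁴ / 107 = 7.7319 × 10⁻⁵ s⁻².
N = √(7.7319 × 10⁻⁵) = 8.7931 × 10⁻³ rad s⁻¹ → T = 2π/N = 714.56 s = 11.909 min ≈ 11.9 min.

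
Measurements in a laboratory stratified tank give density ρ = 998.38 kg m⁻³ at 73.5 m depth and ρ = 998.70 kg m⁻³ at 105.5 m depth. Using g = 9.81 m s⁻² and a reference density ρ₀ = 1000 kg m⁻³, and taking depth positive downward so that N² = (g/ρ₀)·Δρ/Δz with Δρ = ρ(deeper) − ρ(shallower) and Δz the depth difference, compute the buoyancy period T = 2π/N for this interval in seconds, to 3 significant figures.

Δρ = 998.70 − 998.38 = 0.32 kg m⁻³ over Δz = 105.5 − 73.5 = 32 m.
N² = (9.81/1000) × (0.32/32) = 9.8100 × 10⁻⁵ s⁻².
N = √(9.8100 × 10⁻⁵) = 9.9045 × 10⁻³ rad s⁻¹, so T = 2π/N = 634.38 s ≈ 634 s.

634 s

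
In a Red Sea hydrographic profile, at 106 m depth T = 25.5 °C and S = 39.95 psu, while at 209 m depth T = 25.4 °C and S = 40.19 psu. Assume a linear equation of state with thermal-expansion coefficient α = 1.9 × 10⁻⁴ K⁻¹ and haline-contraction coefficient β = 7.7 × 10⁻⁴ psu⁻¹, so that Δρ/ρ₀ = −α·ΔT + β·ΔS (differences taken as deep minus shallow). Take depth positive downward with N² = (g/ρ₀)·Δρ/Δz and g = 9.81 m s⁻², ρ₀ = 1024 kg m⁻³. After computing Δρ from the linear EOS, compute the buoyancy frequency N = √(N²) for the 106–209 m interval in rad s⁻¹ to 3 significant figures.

ΔT = -0.1 K, ΔS = +0.24 psu (deep − shallow).
Δρ/ρ₀ = −αΔT + βΔS = 1.90 × 10⁻⁵ + 1.848 × 10⁻⁴ = 2.038 × 10⁻⁴, so Δρ ≈ 0.2087 kg m⁻³.
N² = (g/ρ₀)·Δρ/Δz = g·(Δρ/ρ₀)/Δz = 9.81 × 2.038 × 10⁻⁴ / 103 = 1.9410 × 10⁻⁵ s⁻².
N = √(1.9410 × 10⁻⁵) = 4.4057 × 10⁻³ rad s⁻¹ ≈ 4.41 × 10⁻³ rad s⁻¹.

4.41 × 10⁻³ rad s⁻¹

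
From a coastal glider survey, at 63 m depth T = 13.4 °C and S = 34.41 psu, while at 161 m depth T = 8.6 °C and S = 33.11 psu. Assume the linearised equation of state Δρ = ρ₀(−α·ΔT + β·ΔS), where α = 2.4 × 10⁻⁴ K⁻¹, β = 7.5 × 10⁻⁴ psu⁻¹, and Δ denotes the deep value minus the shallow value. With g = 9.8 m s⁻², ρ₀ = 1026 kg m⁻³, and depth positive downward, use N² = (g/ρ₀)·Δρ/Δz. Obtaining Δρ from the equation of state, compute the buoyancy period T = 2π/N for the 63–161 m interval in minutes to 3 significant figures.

24.9 min

ΔT = -4.8 K, ΔS = -1.30 psu (deep − shallow).
Δρ/ρ₀ = −αΔT + βΔS = 1.152 × 10⁻³ − 9.75 × 10⁻⁴ = 1.77 × 10⁻⁴, so Δρ ≈ 0.1816 kg m⁻³.
N² = (g/ρ₀)·Δρ/Δz = g·(Δρ/ρ₀)/Δz = 9.8 × 1.77 × 10⁻⁴ / 98 = 1.7700 × 10⁻⁵ s⁻².
N = √(1.7700 × 10⁻⁵) = 4.2071 × 10⁻³ rad s⁻¹ → T = 2π/N = 1.4935 × 10³ s = 24.892 min ≈ 24.9 min.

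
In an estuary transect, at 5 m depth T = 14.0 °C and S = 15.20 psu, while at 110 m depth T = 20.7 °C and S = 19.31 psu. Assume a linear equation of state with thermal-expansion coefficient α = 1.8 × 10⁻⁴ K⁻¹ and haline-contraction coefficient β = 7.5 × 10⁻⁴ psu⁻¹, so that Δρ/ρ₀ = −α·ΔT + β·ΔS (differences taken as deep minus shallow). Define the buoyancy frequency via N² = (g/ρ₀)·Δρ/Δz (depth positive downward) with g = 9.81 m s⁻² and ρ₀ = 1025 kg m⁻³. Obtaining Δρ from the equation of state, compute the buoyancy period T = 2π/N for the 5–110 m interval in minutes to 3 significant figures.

7.91 min

ΔT = +6.7 K, ΔS = +4.11 psu (deep − shallow).
Δρ/ρ₀ = −αΔT + βΔS = -1.206 × 10⁻³ + 3.0825 × 10⁻³ = 1.8765 × 10⁻³, so Δρ ≈ 1.923 kg m⁻³.
N² = (g/ρ₀)·Δρ/Δz = g·(Δρ/ρ₀)/Δz = 9.81 × 1.8765 × 10⁻³ / 105 = 1.7532 × 10⁻⁴ s⁻².
N = √(1.7532 × 10⁻⁴) = 0.013241 rad s⁻¹ → T = 2π/N = 474.52 s = 7.9087 min ≈ 7.91 min.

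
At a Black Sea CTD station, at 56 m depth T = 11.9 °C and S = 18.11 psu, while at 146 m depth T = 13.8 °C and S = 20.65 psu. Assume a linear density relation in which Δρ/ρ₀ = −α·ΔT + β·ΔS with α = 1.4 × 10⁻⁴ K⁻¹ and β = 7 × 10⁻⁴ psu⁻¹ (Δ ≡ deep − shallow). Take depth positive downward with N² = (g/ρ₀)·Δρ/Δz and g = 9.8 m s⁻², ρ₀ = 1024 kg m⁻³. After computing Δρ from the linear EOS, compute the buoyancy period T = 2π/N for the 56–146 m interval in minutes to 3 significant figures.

ΔT = +1.9 K, ΔS = +2.54 psu (deep − shallow).
Δρ/ρ₀ = −αΔT + βΔS = -2.66 × 10⁻⁴ + 1.778 × 10⁻³ = 1.512 × 10⁻³, so Δρ ≈ 1.548 kg m⁻³.
N² = (g/ρ₀)·Δρ/Δz = g·(Δρ/ρ₀)/Δz = 9.8 × 1.512 × 10⁻³ / 90 = 1.6464 × 10⁻⁴ s⁻².
N = √(1.6464 × 10⁻⁴) = 0.012831 rad s⁻¹ → T = 2π/N = 489.69 s = 8.1615 min ≈ 8.16 min.

8.16 min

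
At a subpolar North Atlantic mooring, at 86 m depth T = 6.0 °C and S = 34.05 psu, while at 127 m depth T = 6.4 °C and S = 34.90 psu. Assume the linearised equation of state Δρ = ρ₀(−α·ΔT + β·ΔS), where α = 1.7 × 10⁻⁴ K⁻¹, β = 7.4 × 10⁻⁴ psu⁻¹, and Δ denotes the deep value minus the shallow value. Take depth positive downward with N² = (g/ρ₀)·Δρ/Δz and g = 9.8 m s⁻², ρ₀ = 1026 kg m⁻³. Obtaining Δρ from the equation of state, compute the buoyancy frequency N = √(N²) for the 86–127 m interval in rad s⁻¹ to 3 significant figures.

0.0116 rad s⁻¹

ΔT = +0.4 K, ΔS = +0.85 psu (deep − shallow).
Δρ/ρ₀ = −αΔT + βΔS = -6.80 × 10⁻⁵ + 6.29 × 10⁻⁴ = 5.61 × 10⁻⁴, so Δρ ≈ 0.5756 kg m⁻³.
N² = (g/ρ₀)·Δρ/Δz = g·(Δρ/ρ₀)/Δz = 9.8 × 5.61 × 10⁻⁴ / 41 = 1.3409 × 10⁻⁴ s⁻².
N = √(1.3409 × 10⁻⁴) = 0.011580 rad s⁻¹ ≈ 0.0116 rad s⁻¹.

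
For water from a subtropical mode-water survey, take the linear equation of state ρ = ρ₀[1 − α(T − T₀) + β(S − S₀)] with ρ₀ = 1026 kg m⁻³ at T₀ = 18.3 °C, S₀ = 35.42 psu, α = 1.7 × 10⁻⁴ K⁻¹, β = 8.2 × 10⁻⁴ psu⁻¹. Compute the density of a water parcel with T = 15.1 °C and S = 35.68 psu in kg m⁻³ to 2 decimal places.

1026.78 kg m⁻³

T − T₀ = -3.2 K, S − S₀ = +0.26 psu.
Bracket = 1 − α·(-3.2) + β·(+0.26) = 1 + (7.572 × 10⁻⁴) = 1.0007572.
ρ = 1026 × 1.0007572 = 1026.78 kg m⁻³.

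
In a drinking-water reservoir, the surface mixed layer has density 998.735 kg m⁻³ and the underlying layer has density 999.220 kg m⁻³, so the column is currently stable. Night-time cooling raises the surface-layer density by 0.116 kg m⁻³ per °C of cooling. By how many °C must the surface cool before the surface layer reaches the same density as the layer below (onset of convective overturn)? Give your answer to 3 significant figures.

4.18 °C

Density deficit of the surface layer: 999.220 − 998.735 = 0.485 kg m⁻³.
Required change = 0.485 / 0.116 = 4.18 °C.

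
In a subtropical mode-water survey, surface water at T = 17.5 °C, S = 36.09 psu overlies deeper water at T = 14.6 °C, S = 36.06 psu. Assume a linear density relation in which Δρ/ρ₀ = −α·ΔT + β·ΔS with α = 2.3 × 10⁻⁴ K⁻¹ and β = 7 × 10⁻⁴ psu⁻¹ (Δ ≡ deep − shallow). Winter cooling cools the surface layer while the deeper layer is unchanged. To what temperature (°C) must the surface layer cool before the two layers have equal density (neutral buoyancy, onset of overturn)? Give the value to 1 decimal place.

Neutral buoyancy requires Δρ = 0, i.e. −α(T_deep − T_surf′) + β(S_deep − S_surf) = 0.
T_surf′ = T_deep − (β/α)·ΔS = 14.6 − (7 × 10⁻⁴/2.3 × 10⁻⁴)·(-0.03) = 14.691 °C.
Cooling required: 17.5 − (14.691) = 2.809 °C.

14.7 °C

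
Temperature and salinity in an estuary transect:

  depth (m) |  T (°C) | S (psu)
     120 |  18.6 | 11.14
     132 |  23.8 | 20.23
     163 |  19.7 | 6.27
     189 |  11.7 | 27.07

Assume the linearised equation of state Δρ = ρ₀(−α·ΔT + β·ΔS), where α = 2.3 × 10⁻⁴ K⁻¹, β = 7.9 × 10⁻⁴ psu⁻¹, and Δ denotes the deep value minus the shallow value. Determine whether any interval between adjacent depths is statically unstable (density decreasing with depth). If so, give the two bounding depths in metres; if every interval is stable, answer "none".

Evaluate Δρ/ρ₀ = −αΔT + βΔS across each adjacent pair:
  120–132 m: −αΔT+βΔS = −(2.3 × 10⁻⁴)(+5.2)+(7.9 × 10⁻⁴)(+9.09) = 6.0 × 10⁻³ → stable
  132–163 m: −αΔT+βΔS = −(2.3 × 10⁻⁴)(-4.1)+(7.9 × 10⁻⁴)(-13.96) = -0.010 → UNSTABLE
  163–189 m: −αΔT+βΔS = −(2.3 × 10⁻⁴)(-8.0)+(7.9 × 10⁻⁴)(+20.80) = 0.018 → stable
The 132–163 m interval has Δρ < 0: lighter water underlies denser water.

132–163 m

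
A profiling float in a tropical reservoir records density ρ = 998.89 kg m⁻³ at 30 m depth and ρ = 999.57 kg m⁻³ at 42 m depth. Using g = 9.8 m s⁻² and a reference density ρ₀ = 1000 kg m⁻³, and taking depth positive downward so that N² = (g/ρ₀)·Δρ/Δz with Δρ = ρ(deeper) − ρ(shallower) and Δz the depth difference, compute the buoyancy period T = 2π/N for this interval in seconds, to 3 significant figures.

Δρ = 999.57 − 998.89 = 0.68 kg m⁻³ over Δz = 42 − 30 = 12 m.
N² = (9.8/1000) × (0.68/12) = 5.5533 × 10⁻⁴ s⁻².
N = √(5.5533 × 10⁻⁴) = 0.023565 rad s⁻¹, so T = 2π/N = 266.63 s ≈ 267 s.
Since Δρ > 0 the layer is stably stratified.

267 s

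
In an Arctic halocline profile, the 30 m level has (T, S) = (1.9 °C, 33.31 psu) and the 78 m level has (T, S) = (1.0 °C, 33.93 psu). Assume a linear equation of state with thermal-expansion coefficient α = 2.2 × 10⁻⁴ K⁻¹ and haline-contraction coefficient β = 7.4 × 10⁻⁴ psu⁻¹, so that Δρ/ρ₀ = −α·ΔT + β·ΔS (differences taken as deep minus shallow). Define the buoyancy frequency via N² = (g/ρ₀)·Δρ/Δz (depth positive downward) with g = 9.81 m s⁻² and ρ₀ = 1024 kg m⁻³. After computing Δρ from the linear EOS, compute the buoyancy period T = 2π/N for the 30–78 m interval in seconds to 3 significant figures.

ΔT = -0.9 K, ΔS = +0.62 psu (deep − shallow).
Δρ/ρ₀ = −αΔT + βΔS = 1.98 × 10⁻⁴ + 4.588 × 10⁻⁴ = 6.568 × 10⁻⁴, so Δρ ≈ 0.6726 kg m⁻³.
N² = (g/ρ₀)·Δρ/Δz = g·(Δρ/ρ₀)/Δz = 9.81 × 6.568 × 10⁻⁴ / 48 = 1.3423 × 10⁻⁴ s⁻².
N = √(1.3423 × 10⁻⁴) = 0.011586 rad s⁻¹ → T = 2π/N = 542.31 s ≈ 542 s.

542 s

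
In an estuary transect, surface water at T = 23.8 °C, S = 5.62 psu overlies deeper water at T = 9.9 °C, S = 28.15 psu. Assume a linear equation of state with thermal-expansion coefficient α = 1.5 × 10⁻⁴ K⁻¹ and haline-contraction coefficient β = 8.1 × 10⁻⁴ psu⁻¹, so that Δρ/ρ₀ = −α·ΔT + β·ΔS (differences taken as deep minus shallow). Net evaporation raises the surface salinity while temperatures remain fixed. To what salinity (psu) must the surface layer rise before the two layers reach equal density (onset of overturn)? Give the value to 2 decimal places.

30.72 psu

Neutral buoyancy requires −α(T_deep − T_surf) + β(S_deep − S_surf′) = 0.
S_surf′ = S_deep − (α/β)·ΔT = 28.15 − (1.5 × 10⁻⁴/8.1 × 10⁻⁴)·(-13.9) = 30.7241 psu.
Increase required: 30.7241 − 5.62 = 25.1041 psu.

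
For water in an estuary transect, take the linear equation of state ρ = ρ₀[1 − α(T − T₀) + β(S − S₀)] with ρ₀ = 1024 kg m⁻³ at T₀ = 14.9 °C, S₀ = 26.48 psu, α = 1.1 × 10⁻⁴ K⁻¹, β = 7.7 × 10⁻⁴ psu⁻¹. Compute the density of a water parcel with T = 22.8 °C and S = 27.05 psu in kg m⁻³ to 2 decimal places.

T − T₀ = +7.9 K, S − S₀ = +0.57 psu.
Bracket = 1 − α·(+7.9) + β·(+0.57) = 1 + (-4.301 × 10⁻⁴) = 0.9995699.
ρ = 1024 × 0.9995699 = 1023.56 kg m⁻³.

1023.56 kg m⁻³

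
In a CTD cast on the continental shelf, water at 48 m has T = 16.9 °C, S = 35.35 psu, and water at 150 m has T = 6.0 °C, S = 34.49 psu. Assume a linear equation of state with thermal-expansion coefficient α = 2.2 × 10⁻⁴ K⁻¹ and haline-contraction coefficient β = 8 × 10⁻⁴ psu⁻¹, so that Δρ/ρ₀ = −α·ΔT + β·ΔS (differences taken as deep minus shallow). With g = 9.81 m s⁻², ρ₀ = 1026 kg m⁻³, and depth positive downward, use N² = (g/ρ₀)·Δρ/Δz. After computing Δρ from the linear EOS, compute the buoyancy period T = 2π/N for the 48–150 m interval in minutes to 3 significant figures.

8.17 min

ΔT = -10.9 K, ΔS = -0.86 psu (deep − shallow).
Δρ/ρ₀ = −αΔT + βΔS = 2.398 × 10⁻³ − 6.88 × 10⁻⁴ = 1.71 × 10⁻³, so Δρ ≈ 1.754 kg m⁻³.
N² = (g/ρ₀)·Δρ/Δz = g·(Δρ/ρ₀)/Δz = 9.81 × 1.71 × 10⁻³ / 102 = 1.6446 × 10⁻⁴ s⁻².
N = √(1.6446 × 10⁻⁴) = 0.012824 rad s⁻¹ → T = 2π/N = 489.96 s = 8.1660 min ≈ 8.17 min.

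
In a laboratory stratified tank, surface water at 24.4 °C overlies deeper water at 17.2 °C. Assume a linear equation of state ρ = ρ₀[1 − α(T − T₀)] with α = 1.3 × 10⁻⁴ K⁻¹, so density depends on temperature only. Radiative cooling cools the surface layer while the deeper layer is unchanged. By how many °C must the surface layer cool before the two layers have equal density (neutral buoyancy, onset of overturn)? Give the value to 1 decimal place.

7.2 °C

With temperature the only control, equal density requires T_surf′ = T_deep.
T_surf′ = 17.2 °C.
Cooling required: 24.4 − 17.2 = 7.2 °C.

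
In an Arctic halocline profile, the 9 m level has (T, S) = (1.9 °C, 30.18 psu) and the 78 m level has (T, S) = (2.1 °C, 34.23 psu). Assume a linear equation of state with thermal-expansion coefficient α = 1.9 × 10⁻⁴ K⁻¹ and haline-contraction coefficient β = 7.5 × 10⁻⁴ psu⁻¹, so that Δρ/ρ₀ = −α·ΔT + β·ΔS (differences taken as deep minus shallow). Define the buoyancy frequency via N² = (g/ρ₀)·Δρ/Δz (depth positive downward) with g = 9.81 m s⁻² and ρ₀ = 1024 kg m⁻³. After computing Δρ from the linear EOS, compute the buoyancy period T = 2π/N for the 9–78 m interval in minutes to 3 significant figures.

ΔT = +0.2 K, ΔS = +4.05 psu (deep − shallow).
Δρ/ρ₀ = −αΔT + βΔS = -3.80 × 10⁻⁵ + 3.0375 × 10⁻³ = 2.9995 × 10⁻³, so Δρ ≈ 3.071 kg m⁻³.
N² = (g/ρ₀)·Δρ/Δz = g·(Δρ/ρ₀)/Δz = 9.81 × 2.9995 × 10⁻³ / 69 = 4.2645 × 10⁻⁴ s⁻².
N = √(4.2645 × 10⁻⁴) = 0.020651 rad s⁻¹ → T = 2π/N = 304.26 s = 5.0710 min ≈ 5.07 min.

5.07 min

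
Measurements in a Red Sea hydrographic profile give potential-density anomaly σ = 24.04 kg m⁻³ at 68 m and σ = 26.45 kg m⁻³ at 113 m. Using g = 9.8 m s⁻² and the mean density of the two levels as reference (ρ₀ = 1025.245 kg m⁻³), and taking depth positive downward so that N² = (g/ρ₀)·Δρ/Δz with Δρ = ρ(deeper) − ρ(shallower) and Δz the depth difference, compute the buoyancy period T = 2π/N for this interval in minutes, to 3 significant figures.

4.63 min

Δρ = 1026.45 − 1024.04 = 2.41 kg m⁻³ over Δz = 113 − 68 = 45 m.
N² = (9.8/1025.245) × (2.41/45) = 5.1192 × 10⁻⁴ s⁻².
N = √(5.1192 × 10⁻⁴) = 0.022626 rad s⁻¹, so T = 2π/N = 277.70 s = 4.6283 min ≈ 4.63 min.
Since Δρ > 0 the layer is stably stratified.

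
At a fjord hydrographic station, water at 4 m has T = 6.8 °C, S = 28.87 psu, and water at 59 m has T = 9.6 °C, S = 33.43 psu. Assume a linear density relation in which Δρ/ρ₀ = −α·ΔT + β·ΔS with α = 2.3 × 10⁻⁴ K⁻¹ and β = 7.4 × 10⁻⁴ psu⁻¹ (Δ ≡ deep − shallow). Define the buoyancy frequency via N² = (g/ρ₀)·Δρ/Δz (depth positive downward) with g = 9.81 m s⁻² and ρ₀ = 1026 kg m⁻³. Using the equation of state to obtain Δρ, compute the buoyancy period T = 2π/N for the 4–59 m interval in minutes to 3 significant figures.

4.75 min

ΔT = +2.8 K, ΔS = +4.56 psu (deep − shallow).
Δρ/ρ₀ = −αΔT + βΔS = -6.44 × 10⁻⁴ + 3.3744 × 10⁻³ = 2.7304 × 10⁻³, so Δρ ≈ 2.801 kg m⁻³.
N² = (g/ρ₀)·Δρ/Δz = g·(Δρ/ρ₀)/Δz = 9.81 × 2.7304 × 10⁻³ / 55 = 4.8700 × 10⁻⁴ s⁻².
N = √(4.8700 × 10⁻⁴) = 0.022068 rad s⁻¹ → T = 2π/N = 284.72 s = 4.7453 min ≈ 4.75 min.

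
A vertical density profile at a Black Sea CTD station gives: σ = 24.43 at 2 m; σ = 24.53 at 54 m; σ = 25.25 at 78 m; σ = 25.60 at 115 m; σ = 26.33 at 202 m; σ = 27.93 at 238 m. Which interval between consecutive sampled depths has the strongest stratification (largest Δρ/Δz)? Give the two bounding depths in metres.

202–238 m

Compute the density gradient over each adjacent pair:
  2–54 m: Δρ/Δz = 0.10/52 = 1.9 × 10⁻³ kg m⁻⁴
  54–78 m: Δρ/Δz = 0.72/24 = 0.030 kg m⁻⁴
  78–115 m: Δρ/Δz = 0.35/37 = 9.5 × 10⁻³ kg m⁻⁴
  115–202 m: Δρ/Δz = 0.73/87 = 8.4 × 10⁻³ kg m⁻⁴
  202–238 m: Δρ/Δz = 1.60/36 = 0.044 kg m⁻⁴
The largest gradient is in the 202–238 m interval — the pycnocline.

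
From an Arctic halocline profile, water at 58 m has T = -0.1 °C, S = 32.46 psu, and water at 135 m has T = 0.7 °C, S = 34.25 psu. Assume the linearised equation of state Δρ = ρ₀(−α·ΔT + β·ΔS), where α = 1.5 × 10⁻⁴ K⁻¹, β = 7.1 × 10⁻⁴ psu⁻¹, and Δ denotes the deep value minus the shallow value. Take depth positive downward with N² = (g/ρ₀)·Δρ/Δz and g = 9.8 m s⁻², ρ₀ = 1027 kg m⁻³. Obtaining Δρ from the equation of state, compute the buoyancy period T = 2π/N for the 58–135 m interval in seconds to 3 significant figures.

519 s

ΔT = +0.8 K, ΔS = +1.79 psu (deep − shallow).
Δρ/ρ₀ = −αΔT + βΔS = -1.20 × 10⁻⁴ + 1.2709 × 10⁻³ = 1.1509 × 10⁻³, so Δρ ≈ 1.182 kg m⁻³.
N² = (g/ρ₀)·Δρ/Δz = g·(Δρ/ρ₀)/Δz = 9.8 × 1.1509 × 10⁻³ / 77 = 1.4648 × 10⁻⁴ s⁻².
N = √(1.4648 × 10⁻⁴) = 0.012103 rad s⁻¹ → T = 2π/N = 519.14 s ≈ 519 s.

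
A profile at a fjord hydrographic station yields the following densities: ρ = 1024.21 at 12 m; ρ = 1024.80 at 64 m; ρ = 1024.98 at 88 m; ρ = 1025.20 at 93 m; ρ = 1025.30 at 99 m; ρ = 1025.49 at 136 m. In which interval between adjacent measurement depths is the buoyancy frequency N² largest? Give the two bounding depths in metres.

88–93 m

Compute the density gradient over each adjacent pair:
  12–64 m: Δρ/Δz = 0.59/52 = 0.011 kg m⁻⁴
  64–88 m: Δρ/Δz = 0.18/24 = 7.5 × 10⁻³ kg m⁻⁴
  88–93 m: Δρ/Δz = 0.22/5 = 0.044 kg m⁻⁴
  93–99 m: Δρ/Δz = 0.10/6 = 0.017 kg m⁻⁴
  99–136 m: Δρ/Δz = 0.19/37 = 5.1 × 10⁻³ kg m⁻⁴
The largest gradient is in the 88–93 m interval — the pycnocline.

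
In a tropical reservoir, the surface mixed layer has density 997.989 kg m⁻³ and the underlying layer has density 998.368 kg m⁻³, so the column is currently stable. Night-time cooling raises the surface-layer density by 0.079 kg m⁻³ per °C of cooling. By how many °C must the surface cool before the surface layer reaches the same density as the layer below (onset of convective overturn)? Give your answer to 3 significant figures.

Density deficit of the surface layer: 998.368 − 997.989 = 0.379 kg m⁻³.
Required change = 0.379 / 0.079 = 4.80 °C.

4.80 °C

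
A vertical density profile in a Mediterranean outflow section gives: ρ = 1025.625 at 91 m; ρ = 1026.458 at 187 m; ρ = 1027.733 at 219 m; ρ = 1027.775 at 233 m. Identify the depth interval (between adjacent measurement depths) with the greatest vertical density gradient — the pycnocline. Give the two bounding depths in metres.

Compute the density gradient over each adjacent pair:
  91–187 m: Δρ/Δz = 0.833/96 = 8.7 × 10⁻³ kg m⁻⁴
  187–219 m: Δρ/Δz = 1.275/32 = 0.040 kg m⁻⁴
  219–233 m: Δρ/Δz = 0.042/14 = 3.0 × 10⁻³ kg m⁻⁴
The largest gradient is in the 187–219 m interval — the pycnocline.

187–219 m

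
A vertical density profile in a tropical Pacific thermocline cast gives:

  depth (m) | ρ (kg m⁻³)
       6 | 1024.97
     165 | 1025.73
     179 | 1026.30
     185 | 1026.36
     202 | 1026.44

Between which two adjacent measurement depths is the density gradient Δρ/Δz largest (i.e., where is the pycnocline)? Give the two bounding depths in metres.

165–179 m

Compute the density gradient over each adjacent pair:
  6–165 m: Δρ/Δz = 0.76/159 = 4.8 × 10⁻³ kg m⁻⁴
  165–179 m: Δρ/Δz = 0.57/14 = 0.041 kg m⁻⁴
  179–185 m: Δρ/Δz = 0.06/6 = 0.010 kg m⁻⁴
  185–202 m: Δρ/Δz = 0.08/17 = 4.7 × 10⁻³ kg m⁻⁴
The largest gradient is in the 165–179 m interval — the pycnocline.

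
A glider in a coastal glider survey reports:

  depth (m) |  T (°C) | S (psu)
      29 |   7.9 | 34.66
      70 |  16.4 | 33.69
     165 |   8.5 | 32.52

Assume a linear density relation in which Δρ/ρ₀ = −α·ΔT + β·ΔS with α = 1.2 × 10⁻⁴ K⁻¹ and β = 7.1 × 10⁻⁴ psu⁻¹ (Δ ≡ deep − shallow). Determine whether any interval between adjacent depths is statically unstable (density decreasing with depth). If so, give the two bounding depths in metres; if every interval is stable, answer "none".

Evaluate Δρ/ρ₀ = −αΔT + βΔS across each adjacent pair:
  29–70 m: −αΔT+βΔS = −(1.2 × 10⁻⁴)(+8.5)+(7.1 × 10⁻⁴)(-0.97) = -1.7 × 10⁻³ → UNSTABLE
  70–165 m: −αΔT+βΔS = −(1.2 × 10⁻⁴)(-7.9)+(7.1 × 10⁻⁴)(-1.17) = 1.2 × 10⁻⁴ → stable
The 29–70 m interval has Δρ < 0: lighter water underlies denser water.

29–70 m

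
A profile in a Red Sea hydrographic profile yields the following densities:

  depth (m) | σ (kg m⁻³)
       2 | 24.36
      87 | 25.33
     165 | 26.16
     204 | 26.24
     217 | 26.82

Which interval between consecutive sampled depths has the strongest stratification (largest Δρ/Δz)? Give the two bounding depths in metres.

Compute the density gradient over each adjacent pair:
  2–87 m: Δρ/Δz = 0.97/85 = 0.011 kg m⁻⁴
  87–165 m: Δρ/Δz = 0.83/78 = 0.011 kg m⁻⁴
  165–204 m: Δρ/Δz = 0.08/39 = 2.1 × 10⁻³ kg m⁻⁴
  204–217 m: Δρ/Δz = 0.58/13 = 0.045 kg m⁻⁴
The largest gradient is in the 204–217 m interval — the pycnocline.

204–217 m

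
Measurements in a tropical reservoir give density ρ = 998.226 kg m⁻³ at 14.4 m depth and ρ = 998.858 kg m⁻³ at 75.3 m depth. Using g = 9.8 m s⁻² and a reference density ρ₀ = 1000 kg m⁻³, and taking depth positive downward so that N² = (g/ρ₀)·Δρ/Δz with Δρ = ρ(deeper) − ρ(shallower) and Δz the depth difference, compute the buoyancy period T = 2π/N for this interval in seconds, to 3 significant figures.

623 s

Δρ = 998.858 − 998.226 = 0.632 kg m⁻³ over Δz = 75.3 − 14.4 = 60.9 m.
N² = (9.8/1000) × (0.632/60.9) = 1.0170 × 10⁻⁴ s⁻².
N = √(1.0170 × 10⁻⁴) = 0.010085 rad s⁻¹, so T = 2π/N = 623.02 s ≈ 623 s.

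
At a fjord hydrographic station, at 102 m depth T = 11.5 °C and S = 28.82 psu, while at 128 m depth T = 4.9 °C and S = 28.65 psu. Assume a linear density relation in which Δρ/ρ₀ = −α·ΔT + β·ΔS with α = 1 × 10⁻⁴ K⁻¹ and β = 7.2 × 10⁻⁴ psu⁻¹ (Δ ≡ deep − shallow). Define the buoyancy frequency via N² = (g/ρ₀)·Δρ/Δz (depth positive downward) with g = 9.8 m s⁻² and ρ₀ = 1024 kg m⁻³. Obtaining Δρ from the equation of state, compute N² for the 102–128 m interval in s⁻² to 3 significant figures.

2.03 × 10⁻⁴ s⁻²

ΔT = -6.6 K, ΔS = -0.17 psu (deep − shallow).
Δρ/ρ₀ = −αΔT + βΔS = 6.60 × 10⁻⁴ − 1.224 × 10⁻⁴ = 5.376 × 10⁻⁴, so Δρ ≈ 0.5505 kg m⁻³.
N² = (g/ρ₀)·Δρ/Δz = g·(Δρ/ρ₀)/Δz = 9.8 × 5.376 × 10⁻⁴ / 26 = 2.0263 × 10⁻⁴ s⁻² ≈ 2.03 × 10⁻⁴ s⁻².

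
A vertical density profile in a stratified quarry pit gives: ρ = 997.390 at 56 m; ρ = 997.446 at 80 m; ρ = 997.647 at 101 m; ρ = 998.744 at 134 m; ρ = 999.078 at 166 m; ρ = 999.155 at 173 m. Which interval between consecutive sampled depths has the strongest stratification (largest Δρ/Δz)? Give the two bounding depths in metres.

101–134 m

Compute the density gradient over each adjacent pair:
  56–80 m: Δρ/Δz = 0.056/24 = 2.3 × 10⁻³ kg m⁻⁴
  80–101 m: Δρ/Δz = 0.201/21 = 9.6 × 10⁻³ kg m⁻⁴
  101–134 m: Δρ/Δz = 1.097/33 = 0.033 kg m⁻⁴
  134–166 m: Δρ/Δz = 0.334/32 = 0.010 kg m⁻⁴
  166–173 m: Δρ/Δz = 0.077/7 = 0.011 kg m⁻⁴
The largest gradient is in the 101–134 m interval — the pycnocline.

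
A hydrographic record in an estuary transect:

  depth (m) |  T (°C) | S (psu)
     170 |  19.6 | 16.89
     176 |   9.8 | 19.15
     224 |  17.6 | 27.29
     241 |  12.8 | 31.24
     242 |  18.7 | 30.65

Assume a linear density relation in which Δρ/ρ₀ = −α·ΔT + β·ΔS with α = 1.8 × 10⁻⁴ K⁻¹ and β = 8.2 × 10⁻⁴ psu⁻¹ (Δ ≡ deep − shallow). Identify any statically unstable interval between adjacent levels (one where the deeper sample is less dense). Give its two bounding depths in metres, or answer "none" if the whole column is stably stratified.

241–242 m

Evaluate Δρ/ρ₀ = −αΔT + βΔS across each adjacent pair:
  170–176 m: −αΔT+βΔS = −(1.8 × 10⁻⁴)(-9.8)+(8.2 × 10⁻⁴)(+2.26) = 3.6 × 10⁻³ → stable
  176–224 m: −αΔT+βΔS = −(1.8 × 10⁻⁴)(+7.8)+(8.2 × 10⁻⁴)(+8.14) = 5.3 × 10⁻³ → stable
  224–241 m: −αΔT+βΔS = −(1.8 × 10⁻⁴)(-4.8)+(8.2 × 10⁻⁴)(+3.95) = 4.1 × 10⁻³ → stable
  241–242 m: −αΔT+βΔS = −(1.8 × 10⁻⁴)(+5.9)+(8.2 × 10⁻⁴)(-0.59) = -1.5 × 10⁻³ → UNSTABLE
The 241–242 m interval has Δρ < 0: lighter water underlies denser water.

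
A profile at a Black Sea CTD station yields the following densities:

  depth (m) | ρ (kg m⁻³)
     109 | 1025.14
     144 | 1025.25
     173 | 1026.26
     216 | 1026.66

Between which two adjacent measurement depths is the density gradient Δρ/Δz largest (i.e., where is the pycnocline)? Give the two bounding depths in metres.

Compute the density gradient over each adjacent pair:
  109–144 m: Δρ/Δz = 0.11/35 = 3.1 × 10⁻³ kg m⁻⁴
  144–173 m: Δρ/Δz = 1.01/29 = 0.035 kg m⁻⁴
  173–216 m: Δρ/Δz = 0.40/43 = 9.3 × 10⁻³ kg m⁻⁴
The largest gradient is in the 144–173 m interval — the pycnocline.

144–173 m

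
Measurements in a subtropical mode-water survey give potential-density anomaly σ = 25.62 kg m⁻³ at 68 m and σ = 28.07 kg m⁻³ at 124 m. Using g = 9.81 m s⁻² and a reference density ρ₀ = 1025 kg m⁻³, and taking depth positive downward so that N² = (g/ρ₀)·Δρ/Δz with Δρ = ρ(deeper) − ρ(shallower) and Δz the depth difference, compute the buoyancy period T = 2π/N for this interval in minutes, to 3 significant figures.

Δρ = 1028.07 − 1025.62 = 2.45 kg m⁻³ over Δz = 124 − 68 = 56 m.
N² = (9.81/1025) × (2.45/56) = 4.1872 × 10⁻⁴ s⁻².
N = √(4.1872 × 10⁻⁴) = 0.020463 rad s⁻¹, so T = 2π/N = 307.05 s = 5.1175 min ≈ 5.12 min.

5.12 min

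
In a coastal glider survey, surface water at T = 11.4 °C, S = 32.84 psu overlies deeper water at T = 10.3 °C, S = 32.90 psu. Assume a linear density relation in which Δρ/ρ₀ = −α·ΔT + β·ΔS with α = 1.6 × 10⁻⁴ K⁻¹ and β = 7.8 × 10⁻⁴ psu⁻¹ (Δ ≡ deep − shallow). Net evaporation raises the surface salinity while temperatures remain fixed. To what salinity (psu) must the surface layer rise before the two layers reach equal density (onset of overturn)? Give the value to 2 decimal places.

Neutral buoyancy requires −α(T_deep − T_surf) + β(S_deep − S_surf′) = 0.
S_surf′ = S_deep − (α/β)·ΔT = 32.90 − (1.6 × 10⁻⁴/7.8 × 10⁻⁴)·(-1.1) = 33.1256 psu.
Increase required: 33.1256 − 32.84 = 0.2856 psu.

33.13 psu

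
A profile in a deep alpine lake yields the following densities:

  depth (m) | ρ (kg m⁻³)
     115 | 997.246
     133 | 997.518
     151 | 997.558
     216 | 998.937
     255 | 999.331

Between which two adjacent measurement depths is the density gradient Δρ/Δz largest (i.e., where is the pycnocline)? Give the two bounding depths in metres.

Compute the density gradient over each adjacent pair:
  115–133 m: Δρ/Δz = 0.272/18 = 0.015 kg m⁻⁴
  133–151 m: Δρ/Δz = 0.040/18 = 2.2 × 10⁻³ kg m⁻⁴
  151–216 m: Δρ/Δz = 1.379/65 = 0.021 kg m⁻⁴
  216–255 m: Δρ/Δz = 0.394/39 = 0.010 kg m⁻⁴
The largest gradient is in the 151–216 m interval — the pycnocline.

151–216 m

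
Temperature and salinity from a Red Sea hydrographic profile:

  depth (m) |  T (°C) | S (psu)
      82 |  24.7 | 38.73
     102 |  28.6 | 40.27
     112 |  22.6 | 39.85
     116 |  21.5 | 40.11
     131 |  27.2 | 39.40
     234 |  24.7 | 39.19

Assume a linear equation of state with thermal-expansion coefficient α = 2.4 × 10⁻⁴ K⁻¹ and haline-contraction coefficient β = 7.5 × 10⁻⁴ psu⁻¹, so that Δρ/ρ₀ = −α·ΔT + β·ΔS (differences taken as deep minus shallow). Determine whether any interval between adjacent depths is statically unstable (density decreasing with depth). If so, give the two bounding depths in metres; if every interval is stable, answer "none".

116–131 m

Evaluate Δρ/ρ₀ = −αΔT + βΔS across each adjacent pair:
  82–102 m: −αΔT+βΔS = −(2.4 × 10⁻⁴)(+3.9)+(7.5 × 10⁻⁴)(+1.54) = 2.2 × 10⁻⁴ → stable
  102–112 m: −αΔT+βΔS = −(2.4 × 10⁻⁴)(-6.0)+(7.5 × 10⁻⁴)(-0.42) = 1.1 × 10⁻³ → stable
  112–116 m: −αΔT+βΔS = −(2.4 × 10⁻⁴)(-1.1)+(7.5 × 10⁻⁴)(+0.26) = 4.6 × 10⁻⁴ → stable
  116–131 m: −αΔT+βΔS = −(2.4 × 10⁻⁴)(+5.7)+(7.5 × 10⁻⁴)(-0.71) = -1.9 × 10⁻³ → UNSTABLE
  131–234 m: −αΔT+βΔS = −(2.4 × 10⁻⁴)(-2.5)+(7.5 × 10⁻⁴)(-0.21) = 4.4 × 10⁻⁴ → stable
The 116–131 m interval has Δρ < 0: lighter water underlies denser water.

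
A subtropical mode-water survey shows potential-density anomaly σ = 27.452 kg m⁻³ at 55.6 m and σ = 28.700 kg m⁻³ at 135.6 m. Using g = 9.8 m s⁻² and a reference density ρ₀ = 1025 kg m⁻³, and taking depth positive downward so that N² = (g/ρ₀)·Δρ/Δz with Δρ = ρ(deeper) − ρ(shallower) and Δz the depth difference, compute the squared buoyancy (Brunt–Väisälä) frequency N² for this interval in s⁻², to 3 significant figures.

Δρ = 1028.700 − 1027.452 = 1.248 kg m⁻³ over Δz = 135.6 − 55.6 = 80 m.
N² = (9.8/1025) × (1.248/80) = 1.4915 × 10⁻⁴ s⁻² ≈ 1.49 × 10⁻⁴ s⁻².
Since Δρ > 0 the layer is stably stratified.

1.49 × 10⁻⁴ s⁻²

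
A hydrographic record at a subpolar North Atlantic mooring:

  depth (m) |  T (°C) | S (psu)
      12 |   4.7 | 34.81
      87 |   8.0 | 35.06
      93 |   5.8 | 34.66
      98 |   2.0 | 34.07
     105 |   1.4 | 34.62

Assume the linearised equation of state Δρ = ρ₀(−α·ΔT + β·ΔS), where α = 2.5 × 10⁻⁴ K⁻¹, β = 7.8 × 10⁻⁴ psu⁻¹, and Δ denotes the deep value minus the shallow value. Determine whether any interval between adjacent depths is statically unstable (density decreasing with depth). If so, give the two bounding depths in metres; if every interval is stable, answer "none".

12–87 m

Evaluate Δρ/ρ₀ = −αΔT + βΔS across each adjacent pair:
  12–87 m: −αΔT+βΔS = −(2.5 × 10⁻⁴)(+3.3)+(7.8 × 10⁻⁴)(+0.25) = -6.3 × 10⁻⁴ → UNSTABLE
  87–93 m: −αΔT+βΔS = −(2.5 × 10⁻⁴)(-2.2)+(7.8 × 10⁻⁴)(-0.40) = 2.4 × 10⁻⁴ → stable
  93–98 m: −αΔT+βΔS = −(2.5 × 10⁻⁴)(-3.8)+(7.8 × 10⁻⁴)(-0.59) = 4.9 × 10⁻⁴ → stable
  98–105 m: −αΔT+βΔS = −(2.5 × 10⁻⁴)(-0.6)+(7.8 × 10⁻⁴)(+0.55) = 5.8 × 10⁻⁴ → stable
The 12–87 m interval has Δρ < 0: lighter water underlies denser water.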